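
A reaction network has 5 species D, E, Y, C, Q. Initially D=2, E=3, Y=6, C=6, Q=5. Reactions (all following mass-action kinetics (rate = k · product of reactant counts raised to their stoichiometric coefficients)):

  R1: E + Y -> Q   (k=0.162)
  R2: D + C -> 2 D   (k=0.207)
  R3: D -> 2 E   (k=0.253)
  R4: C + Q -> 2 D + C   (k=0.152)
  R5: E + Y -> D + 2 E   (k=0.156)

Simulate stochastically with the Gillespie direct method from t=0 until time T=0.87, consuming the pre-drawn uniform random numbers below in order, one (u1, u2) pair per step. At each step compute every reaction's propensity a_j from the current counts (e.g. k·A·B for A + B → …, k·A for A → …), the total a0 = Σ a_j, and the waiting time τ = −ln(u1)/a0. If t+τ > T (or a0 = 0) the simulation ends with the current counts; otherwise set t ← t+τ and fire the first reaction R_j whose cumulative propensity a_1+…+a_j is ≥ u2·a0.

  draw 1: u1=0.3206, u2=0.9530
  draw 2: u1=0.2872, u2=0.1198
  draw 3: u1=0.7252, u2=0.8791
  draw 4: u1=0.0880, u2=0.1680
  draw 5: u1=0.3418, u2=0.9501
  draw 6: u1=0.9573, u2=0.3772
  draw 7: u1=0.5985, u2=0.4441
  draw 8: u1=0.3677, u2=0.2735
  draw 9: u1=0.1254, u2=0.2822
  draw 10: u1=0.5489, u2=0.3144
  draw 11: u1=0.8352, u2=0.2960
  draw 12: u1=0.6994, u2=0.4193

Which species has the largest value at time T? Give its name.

t=0.000: D=2 E=3 Y=6 C=6 Q=5
Draw 1: a1=2.916, a2=2.484, a3=0.506, a4=4.560, a5=2.808, a0=13.274; τ=−ln(0.3206)/13.274=0.086 → t=0.086; u2·a0=0.9530·13.274=12.650; a1+…+a4=10.466 < 12.650 ≤ a1+…+a5=13.274 → R5 fires; D=3 E=4 Y=5 C=6 Q=5
Draw 2: a1=3.240, a2=3.726, a3=0.759, a4=4.560, a5=3.120, a0=15.405; τ=−ln(0.2872)/15.405=0.081 → t=0.167; u2·a0=0.1198·15.405=1.846 ≤ a1=3.240 → R1 fires; D=3 E=3 Y=4 C=6 Q=6
Draw 3: a1=1.944, a2=3.726, a3=0.759, a4=5.472, a5=1.872, a0=13.773; τ=−ln(0.7252)/13.773=0.023 → t=0.190; u2·a0=0.8791·13.773=12.108; a1+…+a4=11.901 < 12.108 ≤ a1+…+a5=13.773 → R5 fires; D=4 E=4 Y=3 C=6 Q=6
Draw 4: a1=1.944, a2=4.968, a3=1.012, a4=5.472, a5=1.872, a0=15.268; τ=−ln(0.0880)/15.268=0.159 → t=0.349; u2·a0=0.1680·15.268=2.565; a1=1.944 < 2.565 ≤ a1+a2=6.912 → R2 fires; D=5 E=4 Y=3 C=5 Q=6
Draw 5: a1=1.944, a2=5.175, a3=1.265, a4=4.560, a5=1.872, a0=14.816; τ=−ln(0.3418)/14.816=0.072 → t=0.422; u2·a0=0.9501·14.816=14.077; a1+…+a4=12.944 < 14.077 ≤ a1+…+a5=14.816 → R5 fires; D=6 E=5 Y=2 C=5 Q=6
Draw 6: a1=1.620, a2=6.210, a3=1.518, a4=4.560, a5=1.560, a0=15.468; τ=−ln(0.9573)/15.468=0.003 → t=0.424; u2·a0=0.3772·15.468=5.835; a1=1.620 < 5.835 ≤ a1+a2=7.830 → R2 fires; D=7 E=5 Y=2 C=4 Q=6
Draw 7: a1=1.620, a2=5.796, a3=1.771, a4=3.648, a5=1.560, a0=14.395; τ=−ln(0.5985)/14.395=0.036 → t=0.460; u2·a0=0.4441·14.395=6.393; a1=1.620 < 6.393 ≤ a1+a2=7.416 → R2 fires; D=8 E=5 Y=2 C=3 Q=6
Draw 8: a1=1.620, a2=4.968, a3=2.024, a4=2.736, a5=1.560, a0=12.908; τ=−ln(0.3677)/12.908=0.078 → t=0.538; u2·a0=0.2735·12.908=3.530; a1=1.620 < 3.530 ≤ a1+a2=6.588 → R2 fires; D=9 E=5 Y=2 C=2 Q=6
Draw 9: a1=1.620, a2=3.726, a3=2.277, a4=1.824, a5=1.560, a0=11.007; τ=−ln(0.1254)/11.007=0.189 → t=0.726; u2·a0=0.2822·11.007=3.106; a1=1.620 < 3.106 ≤ a1+a2=5.346 → R2 fires; D=10 E=5 Y=2 C=1 Q=6
Draw 10: a1=1.620, a2=2.070, a3=2.530, a4=0.912, a5=1.560, a0=8.692; τ=−ln(0.5489)/8.692=0.069 → t=0.795; u2·a0=0.3144·8.692=2.733; a1=1.620 < 2.733 ≤ a1+a2=3.690 → R2 fires; D=11 E=5 Y=2 C=0 Q=6
Draw 11: a1=1.620, a2=0.000, a3=2.783, a4=0.000, a5=1.560, a0=5.963; τ=−ln(0.8352)/5.963=0.030 → t=0.825; u2·a0=0.2960·5.963=1.765; a1+a2=1.620 < 1.765 ≤ a1+…+a3=4.403 → R3 fires; D=10 E=7 Y=2 C=0 Q=6
Draw 12: a1=2.268, a2=0.000, a3=2.530, a4=0.000, a5=2.184, a0=6.982; τ=−ln(0.6994)/6.982=0.051 → t=0.877 > T=0.87: stop.
At T=0.87: D=10 E=7 Y=2 C=0 Q=6; the largest is D.

Dominant species at T: D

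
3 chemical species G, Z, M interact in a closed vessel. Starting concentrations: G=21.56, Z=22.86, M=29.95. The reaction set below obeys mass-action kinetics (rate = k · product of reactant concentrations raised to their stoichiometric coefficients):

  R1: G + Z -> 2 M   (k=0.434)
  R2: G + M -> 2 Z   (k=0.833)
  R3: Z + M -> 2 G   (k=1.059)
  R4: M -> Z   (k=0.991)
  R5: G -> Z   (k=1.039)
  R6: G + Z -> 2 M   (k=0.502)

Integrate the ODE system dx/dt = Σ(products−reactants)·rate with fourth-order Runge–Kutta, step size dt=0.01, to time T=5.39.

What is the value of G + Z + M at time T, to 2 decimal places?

Value at T = 74.37

Check how each reaction changes W = G + Z + M (weight of products minus weight of reactants):
R1: G + Z -> 2 M: (1·2) − (1·1 + 1·1) = 2 − 2 = 0
R2: G + M -> 2 Z: (1·2) − (1·1 + 1·1) = 2 − 2 = 0
R3: Z + M -> 2 G: (1·2) − (1·1 + 1·1) = 2 − 2 = 0
R4: M -> Z: (1·1) − (1·1) = 1 − 1 = 0
R5: G -> Z: (1·1) − (1·1) = 1 − 1 = 0
R6: G + Z -> 2 M: (1·2) − (1·1 + 1·1) = 2 − 2 = 0
Every reaction leaves W unchanged, so W is conserved and no simulation is needed: W(T) = W(0) = 21.56 + 22.86 + 29.95 = 74.37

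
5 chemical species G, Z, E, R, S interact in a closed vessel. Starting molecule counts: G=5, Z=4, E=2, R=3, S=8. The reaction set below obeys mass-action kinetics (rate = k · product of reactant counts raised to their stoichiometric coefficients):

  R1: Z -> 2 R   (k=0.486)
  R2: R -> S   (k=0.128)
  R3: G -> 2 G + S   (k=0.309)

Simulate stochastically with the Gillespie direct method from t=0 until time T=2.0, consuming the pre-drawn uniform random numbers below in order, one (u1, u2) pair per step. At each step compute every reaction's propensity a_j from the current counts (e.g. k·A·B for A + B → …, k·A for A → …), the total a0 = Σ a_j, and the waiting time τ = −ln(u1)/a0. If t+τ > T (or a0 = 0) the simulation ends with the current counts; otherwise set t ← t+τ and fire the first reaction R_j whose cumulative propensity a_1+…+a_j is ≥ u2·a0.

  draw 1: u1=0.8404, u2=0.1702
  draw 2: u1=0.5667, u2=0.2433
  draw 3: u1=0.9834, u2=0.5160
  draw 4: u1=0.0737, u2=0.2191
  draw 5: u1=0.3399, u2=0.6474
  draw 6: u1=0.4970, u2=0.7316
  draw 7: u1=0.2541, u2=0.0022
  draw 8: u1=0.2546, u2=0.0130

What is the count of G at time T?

t=0.000: G=5 Z=4 E=2 R=3 S=8
Draw 1: a1=1.944, a2=0.384, a3=1.545, a0=3.873; τ=−ln(0.8404)/3.873=0.045 → t=0.045; u2·a0=0.1702·3.873=0.659 ≤ a1=1.944 → R1 fires; G=5 Z=3 E=2 R=5 S=8
Draw 2: a1=1.458, a2=0.640, a3=1.545, a0=3.643; τ=−ln(0.5667)/3.643=0.156 → t=0.201; u2·a0=0.2433·3.643=0.886 ≤ a1=1.458 → R1 fires; G=5 Z=2 E=2 R=7 S=8
Draw 3: a1=0.972, a2=0.896, a3=1.545, a0=3.413; τ=−ln(0.9834)/3.413=0.005 → t=0.206; u2·a0=0.5160·3.413=1.761; a1=0.972 < 1.761 ≤ a1+a2=1.868 → R2 fires; G=5 Z=2 E=2 R=6 S=9
Draw 4: a1=0.972, a2=0.768, a3=1.545, a0=3.285; τ=−ln(0.0737)/3.285=0.794 → t=1.000; u2·a0=0.2191·3.285=0.720 ≤ a1=0.972 → R1 fires; G=5 Z=1 E=2 R=8 S=9
Draw 5: a1=0.486, a2=1.024, a3=1.545, a0=3.055; τ=−ln(0.3399)/3.055=0.353 → t=1.353; u2·a0=0.6474·3.055=1.978; a1+a2=1.510 < 1.978 ≤ a1+…+a3=3.055 → R3 fires; G=6 Z=1 E=2 R=8 S=10
Draw 6: a1=0.486, a2=1.024, a3=1.854, a0=3.364; τ=−ln(0.4970)/3.364=0.208 → t=1.561; u2·a0=0.7316·3.364=2.461; a1+a2=1.510 < 2.461 ≤ a1+…+a3=3.364 → R3 fires; G=7 Z=1 E=2 R=8 S=11
Draw 7: a1=0.486, a2=1.024, a3=2.163, a0=3.673; τ=−ln(0.2541)/3.673=0.373 → t=1.934; u2·a0=0.0022·3.673=0.008 ≤ a1=0.486 → R1 fires; G=7 Z=0 E=2 R=10 S=11
Draw 8: a1=0.000, a2=1.280, a3=2.163, a0=3.443; τ=−ln(0.2546)/3.443=0.397 → t=2.331 > T=2.0: stop.
Read off G at T=2.0: 7

G at T = 7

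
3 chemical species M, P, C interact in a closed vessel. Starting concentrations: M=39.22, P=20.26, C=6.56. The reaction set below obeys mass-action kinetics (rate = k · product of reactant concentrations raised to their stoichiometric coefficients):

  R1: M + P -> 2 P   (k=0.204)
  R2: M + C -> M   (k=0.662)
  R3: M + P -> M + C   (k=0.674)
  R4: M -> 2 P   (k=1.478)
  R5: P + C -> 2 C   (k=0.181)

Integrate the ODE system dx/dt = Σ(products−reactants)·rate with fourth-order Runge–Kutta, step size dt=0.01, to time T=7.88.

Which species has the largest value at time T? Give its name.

RK4 with dt=0.01: 788 steps to T=7.88. Trajectory (selected grid times):
t=0.00: M=39.22 P=20.26 C=6.56
t=0.88: M=3.51 P=4.47 C=6.57
t=1.75: M=0.53 P=2.34 C=7.58
t=2.63: M=0.11 P=0.88 C=8.59
t=3.50: M=0.03 P=0.28 C=9.05
t=4.38: M=0.01 P=0.08 C=9.20
t=5.25: M=0.00 P=0.02 C=9.25
t=6.13: M=0.00 P=0.01 C=9.27
t=7.00: M=0.00 P=0.00 C=9.27
t=7.88: M=0.00 P=0.00 C=9.27
At T=7.88: M=0.00 P=0.00 C=9.27; the largest is C.

Dominant species at T: C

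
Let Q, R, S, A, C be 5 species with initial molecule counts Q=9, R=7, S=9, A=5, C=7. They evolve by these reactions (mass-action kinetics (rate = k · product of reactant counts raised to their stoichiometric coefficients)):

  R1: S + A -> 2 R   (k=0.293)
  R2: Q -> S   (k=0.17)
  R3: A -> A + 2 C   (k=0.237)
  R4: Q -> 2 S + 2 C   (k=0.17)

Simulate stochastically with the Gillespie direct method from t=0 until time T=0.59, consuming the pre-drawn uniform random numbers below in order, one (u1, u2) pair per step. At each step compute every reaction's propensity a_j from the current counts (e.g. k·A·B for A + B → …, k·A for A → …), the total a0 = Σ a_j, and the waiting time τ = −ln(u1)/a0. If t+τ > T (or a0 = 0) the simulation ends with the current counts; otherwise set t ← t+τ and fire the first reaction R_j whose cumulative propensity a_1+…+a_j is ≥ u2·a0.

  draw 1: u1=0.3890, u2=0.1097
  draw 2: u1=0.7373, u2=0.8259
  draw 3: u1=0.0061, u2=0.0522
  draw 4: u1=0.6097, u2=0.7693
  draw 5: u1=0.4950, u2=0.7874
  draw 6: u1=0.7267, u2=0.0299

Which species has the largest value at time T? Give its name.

Dominant species at T: R

t=0.000: Q=9 R=7 S=9 A=5 C=7
Draw 1: a1=13.185, a2=1.530, a3=1.185, a4=1.530, a0=17.430; τ=−ln(0.3890)/17.430=0.054 → t=0.054; u2·a0=0.1097·17.430=1.912 ≤ a1=13.185 → R1 fires; Q=9 R=9 S=8 A=4 C=7
Draw 2: a1=9.376, a2=1.530, a3=0.948, a4=1.530, a0=13.384; τ=−ln(0.7373)/13.384=0.023 → t=0.077; u2·a0=0.8259·13.384=11.054; a1+a2=10.906 < 11.054 ≤ a1+…+a3=11.854 → R3 fires; Q=9 R=9 S=8 A=4 C=9
Draw 3: a1=9.376, a2=1.530, a3=0.948, a4=1.530, a0=13.384; τ=−ln(0.0061)/13.384=0.381 → t=0.458; u2·a0=0.0522·13.384=0.699 ≤ a1=9.376 → R1 fires; Q=9 R=11 S=7 A=3 C=9
Draw 4: a1=6.153, a2=1.530, a3=0.711, a4=1.530, a0=9.924; τ=−ln(0.6097)/9.924=0.050 → t=0.508; u2·a0=0.7693·9.924=7.635; a1=6.153 < 7.635 ≤ a1+a2=7.683 → R2 fires; Q=8 R=11 S=8 A=3 C=9
Draw 5: a1=7.032, a2=1.360, a3=0.711, a4=1.360, a0=10.463; τ=−ln(0.4950)/10.463=0.067 → t=0.575; u2·a0=0.7874·10.463=8.239; a1=7.032 < 8.239 ≤ a1+a2=8.392 → R2 fires; Q=7 R=11 S=9 A=3 C=9
Draw 6: a1=7.911, a2=1.190, a3=0.711, a4=1.190, a0=11.002; τ=−ln(0.7267)/11.002=0.029 → t=0.604 > T=0.59: stop.
At T=0.59: Q=7 R=11 S=9 A=3 C=9; the largest is R.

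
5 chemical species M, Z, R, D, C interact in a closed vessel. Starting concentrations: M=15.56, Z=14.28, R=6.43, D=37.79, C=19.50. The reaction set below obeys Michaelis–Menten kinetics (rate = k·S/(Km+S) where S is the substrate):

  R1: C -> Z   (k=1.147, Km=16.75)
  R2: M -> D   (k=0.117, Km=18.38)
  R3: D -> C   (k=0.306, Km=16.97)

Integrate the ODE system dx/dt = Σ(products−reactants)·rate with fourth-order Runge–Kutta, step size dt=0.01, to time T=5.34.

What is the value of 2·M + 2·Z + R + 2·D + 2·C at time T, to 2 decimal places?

Value at T = 180.69

Check how each reaction changes W = 2·M + 2·Z + R + 2·D + 2·C (weight of products minus weight of reactants):
R1: C -> Z: (2·1) − (2·1) = 2 − 2 = 0
R2: M -> D: (2·1) − (2·1) = 2 − 2 = 0
R3: D -> C: (2·1) − (2·1) = 2 − 2 = 0
Every reaction leaves W unchanged, so W is conserved and no simulation is needed: W(T) = W(0) = 2·15.56 + 2·14.28 + 6.43 + 2·37.79 + 2·19.50 = 180.69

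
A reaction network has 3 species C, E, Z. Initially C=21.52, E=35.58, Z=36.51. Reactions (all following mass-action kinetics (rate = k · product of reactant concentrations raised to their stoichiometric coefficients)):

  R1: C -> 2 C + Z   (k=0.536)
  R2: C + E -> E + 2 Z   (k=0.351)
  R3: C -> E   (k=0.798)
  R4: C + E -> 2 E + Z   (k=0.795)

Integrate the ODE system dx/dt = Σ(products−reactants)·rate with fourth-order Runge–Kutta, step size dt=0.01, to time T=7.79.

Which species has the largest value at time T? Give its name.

RK4 with dt=0.01: 779 steps to T=7.79. Trajectory (selected grid times):
t=0.00: C=21.52 E=35.58 Z=36.51
t=0.87: C=0.00 E=50.78 Z=64.71
t=1.73: C=0.00 E=50.78 Z=64.71
t=2.60: C=0.00 E=50.78 Z=64.71
t=3.46: C=0.00 E=50.78 Z=64.71
t=4.33: C=0.00 E=50.78 Z=64.71
t=5.19: C=0.00 E=50.78 Z=64.71
t=6.06: C=0.00 E=50.78 Z=64.71
t=6.92: C=0.00 E=50.78 Z=64.71
t=7.79: C=0.00 E=50.78 Z=64.71
At T=7.79: C=0.00 E=50.78 Z=64.71; the largest is Z.

Dominant species at T: Z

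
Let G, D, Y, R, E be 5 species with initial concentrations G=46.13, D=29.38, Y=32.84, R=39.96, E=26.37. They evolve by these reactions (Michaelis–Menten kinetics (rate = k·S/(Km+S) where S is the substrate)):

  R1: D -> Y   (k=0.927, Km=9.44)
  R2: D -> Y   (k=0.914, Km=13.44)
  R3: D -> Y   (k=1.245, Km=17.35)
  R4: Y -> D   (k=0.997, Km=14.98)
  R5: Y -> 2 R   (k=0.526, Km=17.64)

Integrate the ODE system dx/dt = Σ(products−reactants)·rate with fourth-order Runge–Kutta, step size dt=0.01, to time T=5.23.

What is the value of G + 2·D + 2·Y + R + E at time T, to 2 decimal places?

Value at T = 236.90

Check how each reaction changes W = G + 2·D + 2·Y + R + E (weight of products minus weight of reactants):
R1: D -> Y: (2·1) − (2·1) = 2 − 2 = 0
R2: D -> Y: (2·1) − (2·1) = 2 − 2 = 0
R3: D -> Y: (2·1) − (2·1) = 2 − 2 = 0
R4: Y -> D: (2·1) − (2·1) = 2 − 2 = 0
R5: Y -> 2 R: (1·2) − (2·1) = 2 − 2 = 0
Every reaction leaves W unchanged, so W is conserved and no simulation is needed: W(T) = W(0) = 46.13 + 2·29.38 + 2·32.84 + 39.96 + 26.37 = 236.90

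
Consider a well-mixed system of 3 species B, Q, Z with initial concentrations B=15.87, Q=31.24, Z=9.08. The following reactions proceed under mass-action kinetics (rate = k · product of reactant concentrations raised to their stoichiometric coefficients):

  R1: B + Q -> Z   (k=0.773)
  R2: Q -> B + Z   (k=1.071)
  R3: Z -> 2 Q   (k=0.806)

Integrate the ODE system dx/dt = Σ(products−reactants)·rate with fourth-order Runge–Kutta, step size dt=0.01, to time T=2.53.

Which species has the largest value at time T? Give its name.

RK4 with dt=0.01: 253 steps to T=2.53. Trajectory (selected grid times):
t=0.00: B=15.87 Q=31.24 Z=9.08
t=0.28: B=1.64 Q=16.78 Z=28.99
t=0.56: B=1.39 Q=19.66 Z=33.13
t=0.84: B=1.39 Q=22.90 Z=37.89
t=1.12: B=1.39 Q=26.45 Z=43.50
t=1.41: B=1.39 Q=30.63 Z=50.26
t=1.69: B=1.39 Q=35.25 Z=57.81
t=1.97: B=1.39 Q=40.56 Z=66.50
t=2.25: B=1.39 Q=46.67 Z=76.51
t=2.53: B=1.39 Q=53.69 Z=88.02
At T=2.53: B=1.39 Q=53.69 Z=88.02; the largest is Z.

Dominant species at T: Z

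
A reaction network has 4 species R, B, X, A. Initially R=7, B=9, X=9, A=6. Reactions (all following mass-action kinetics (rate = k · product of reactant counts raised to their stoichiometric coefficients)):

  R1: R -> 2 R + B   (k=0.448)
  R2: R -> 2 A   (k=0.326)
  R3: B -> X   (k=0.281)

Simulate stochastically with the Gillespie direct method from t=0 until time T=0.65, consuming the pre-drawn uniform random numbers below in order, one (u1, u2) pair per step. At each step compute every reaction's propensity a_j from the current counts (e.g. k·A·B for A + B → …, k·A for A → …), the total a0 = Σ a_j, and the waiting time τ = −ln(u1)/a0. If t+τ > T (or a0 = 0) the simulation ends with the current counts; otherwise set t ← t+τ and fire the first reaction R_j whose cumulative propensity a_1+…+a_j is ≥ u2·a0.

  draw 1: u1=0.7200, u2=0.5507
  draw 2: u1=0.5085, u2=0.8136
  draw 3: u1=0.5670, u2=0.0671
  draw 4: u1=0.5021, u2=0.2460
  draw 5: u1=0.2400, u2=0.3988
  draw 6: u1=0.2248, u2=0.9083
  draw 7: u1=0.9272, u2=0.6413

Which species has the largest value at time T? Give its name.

t=0.000: R=7 B=9 X=9 A=6
Draw 1: a1=3.136, a2=2.282, a3=2.529, a0=7.947; τ=−ln(0.7200)/7.947=0.041 → t=0.041; u2·a0=0.5507·7.947=4.376; a1=3.136 < 4.376 ≤ a1+a2=5.418 → R2 fires; R=6 B=9 X=9 A=8
Draw 2: a1=2.688, a2=1.956, a3=2.529, a0=7.173; τ=−ln(0.5085)/7.173=0.094 → t=0.136; u2·a0=0.8136·7.173=5.836; a1+a2=4.644 < 5.836 ≤ a1+…+a3=7.173 → R3 fires; R=6 B=8 X=10 A=8
Draw 3: a1=2.688, a2=1.956, a3=2.248, a0=6.892; τ=−ln(0.5670)/6.892=0.082 → t=0.218; u2·a0=0.0671·6.892=0.462 ≤ a1=2.688 → R1 fires; R=7 B=9 X=10 A=8
Draw 4: a1=3.136, a2=2.282, a3=2.529, a0=7.947; τ=−ln(0.5021)/7.947=0.087 → t=0.305; u2·a0=0.2460·7.947=1.955 ≤ a1=3.136 → R1 fires; R=8 B=10 X=10 A=8
Draw 5: a1=3.584, a2=2.608, a3=2.810, a0=9.002; τ=−ln(0.2400)/9.002=0.159 → t=0.463; u2·a0=0.3988·9.002=3.590; a1=3.584 < 3.590 ≤ a1+a2=6.192 → R2 fires; R=7 B=10 X=10 A=10
Draw 6: a1=3.136, a2=2.282, a3=2.810, a0=8.228; τ=−ln(0.2248)/8.228=0.181 → t=0.645; u2·a0=0.9083·8.228=7.473; a1+a2=5.418 < 7.473 ≤ a1+…+a3=8.228 → R3 fires; R=7 B=9 X=11 A=10
Draw 7: a1=3.136, a2=2.282, a3=2.529, a0=7.947; τ=−ln(0.9272)/7.947=0.010 → t=0.654 > T=0.65: stop.
At T=0.65: R=7 B=9 X=11 A=10; the largest is X.

Dominant species at T: X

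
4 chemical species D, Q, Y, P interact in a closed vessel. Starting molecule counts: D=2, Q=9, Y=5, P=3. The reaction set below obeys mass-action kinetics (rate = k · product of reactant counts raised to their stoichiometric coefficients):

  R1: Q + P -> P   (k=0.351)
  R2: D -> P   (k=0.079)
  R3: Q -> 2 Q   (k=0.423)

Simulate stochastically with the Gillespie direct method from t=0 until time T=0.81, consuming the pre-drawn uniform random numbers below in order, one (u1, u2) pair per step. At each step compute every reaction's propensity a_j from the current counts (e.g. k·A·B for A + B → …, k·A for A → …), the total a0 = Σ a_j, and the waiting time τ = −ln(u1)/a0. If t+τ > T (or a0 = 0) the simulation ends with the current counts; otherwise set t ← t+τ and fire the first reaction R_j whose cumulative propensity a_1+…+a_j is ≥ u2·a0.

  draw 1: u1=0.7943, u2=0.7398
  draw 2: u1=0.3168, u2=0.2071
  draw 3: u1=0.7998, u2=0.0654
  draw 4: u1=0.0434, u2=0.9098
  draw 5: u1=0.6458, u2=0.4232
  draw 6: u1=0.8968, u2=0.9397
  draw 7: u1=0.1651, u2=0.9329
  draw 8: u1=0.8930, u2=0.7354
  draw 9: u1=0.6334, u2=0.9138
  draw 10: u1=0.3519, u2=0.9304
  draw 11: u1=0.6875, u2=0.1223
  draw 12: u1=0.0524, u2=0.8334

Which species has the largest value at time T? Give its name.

t=0.000: D=2 Q=9 Y=5 P=3
Draw 1: a1=9.477, a2=0.158, a3=3.807, a0=13.442; τ=−ln(0.7943)/13.442=0.017 → t=0.017; u2·a0=0.7398·13.442=9.944; a1+a2=9.635 < 9.944 ≤ a1+…+a3=13.442 → R3 fires; D=2 Q=10 Y=5 P=3
Draw 2: a1=10.530, a2=0.158, a3=4.230, a0=14.918; τ=−ln(0.3168)/14.918=0.077 → t=0.094; u2·a0=0.2071·14.918=3.090 ≤ a1=10.530 → R1 fires; D=2 Q=9 Y=5 P=3
Draw 3: a1=9.477, a2=0.158, a3=3.807, a0=13.442; τ=−ln(0.7998)/13.442=0.017 → t=0.111; u2·a0=0.0654·13.442=0.879 ≤ a1=9.477 → R1 fires; D=2 Q=8 Y=5 P=3
Draw 4: a1=8.424, a2=0.158, a3=3.384, a0=11.966; τ=−ln(0.0434)/11.966=0.262 → t=0.373; u2·a0=0.9098·11.966=10.887; a1+a2=8.582 < 10.887 ≤ a1+…+a3=11.966 → R3 fires; D=2 Q=9 Y=5 P=3
Draw 5: a1=9.477, a2=0.158, a3=3.807, a0=13.442; τ=−ln(0.6458)/13.442=0.033 → t=0.406; u2·a0=0.4232·13.442=5.689 ≤ a1=9.477 → R1 fires; D=2 Q=8 Y=5 P=3
Draw 6: a1=8.424, a2=0.158, a3=3.384, a0=11.966; τ=−ln(0.8968)/11.966=0.009 → t=0.415; u2·a0=0.9397·11.966=11.244; a1+a2=8.582 < 11.244 ≤ a1+…+a3=11.966 → R3 fires; D=2 Q=9 Y=5 P=3
Draw 7: a1=9.477, a2=0.158, a3=3.807, a0=13.442; τ=−ln(0.1651)/13.442=0.134 → t=0.549; u2·a0=0.9329·13.442=12.540; a1+a2=9.635 < 12.540 ≤ a1+…+a3=13.442 → R3 fires; D=2 Q=10 Y=5 P=3
Draw 8: a1=10.530, a2=0.158, a3=4.230, a0=14.918; τ=−ln(0.8930)/14.918=0.008 → t=0.556; u2·a0=0.7354·14.918=10.971; a1+a2=10.688 < 10.971 ≤ a1+…+a3=14.918 → R3 fires; D=2 Q=11 Y=5 P=3
Draw 9: a1=11.583, a2=0.158, a3=4.653, a0=16.394; τ=−ln(0.6334)/16.394=0.028 → t=0.584; u2·a0=0.9138·16.394=14.981; a1+a2=11.741 < 14.981 ≤ a1+…+a3=16.394 → R3 fires; D=2 Q=12 Y=5 P=3
Draw 10: a1=12.636, a2=0.158, a3=5.076, a0=17.870; τ=−ln(0.3519)/17.870=0.058 → t=0.643; u2·a0=0.9304·17.870=16.626; a1+a2=12.794 < 16.626 ≤ a1+…+a3=17.870 → R3 fires; D=2 Q=13 Y=5 P=3
Draw 11: a1=13.689, a2=0.158, a3=5.499, a0=19.346; τ=−ln(0.6875)/19.346=0.019 → t=0.662; u2·a0=0.1223·19.346=2.366 ≤ a1=13.689 → R1 fires; D=2 Q=12 Y=5 P=3
Draw 12: a1=12.636, a2=0.158, a3=5.076, a0=17.870; τ=−ln(0.0524)/17.870=0.165 → t=0.827 > T=0.81: stop.
At T=0.81: D=2 Q=12 Y=5 P=3; the largest is Q.

Dominant species at T: Q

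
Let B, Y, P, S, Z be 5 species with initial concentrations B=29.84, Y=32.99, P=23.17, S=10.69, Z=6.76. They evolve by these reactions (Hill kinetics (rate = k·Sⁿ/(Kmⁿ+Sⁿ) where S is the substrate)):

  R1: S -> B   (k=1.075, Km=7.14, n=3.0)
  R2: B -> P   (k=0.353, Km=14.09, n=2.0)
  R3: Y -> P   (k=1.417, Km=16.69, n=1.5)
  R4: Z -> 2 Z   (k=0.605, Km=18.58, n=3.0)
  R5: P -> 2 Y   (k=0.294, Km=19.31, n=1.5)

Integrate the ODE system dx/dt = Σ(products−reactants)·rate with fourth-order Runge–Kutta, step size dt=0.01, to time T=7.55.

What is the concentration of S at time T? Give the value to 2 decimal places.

RK4 with dt=0.01: 755 steps to T=7.55. Trajectory (selected grid times):
t=0.00: B=29.84 Y=32.99 P=23.17 S=10.69 Z=6.76
t=0.84: B=30.28 Y=32.40 P=24.14 S=10.01 Z=6.78
t=1.68: B=30.68 Y=31.83 P=25.11 S=9.37 Z=6.81
t=2.52: B=31.04 Y=31.27 P=26.06 S=8.76 Z=6.83
t=3.36: B=31.36 Y=30.72 P=27.01 S=8.20 Z=6.86
t=4.19: B=31.63 Y=30.19 P=27.94 S=7.68 Z=6.88
t=5.03: B=31.86 Y=29.66 P=28.87 S=7.20 Z=6.90
t=5.87: B=32.05 Y=29.15 P=29.79 S=6.76 Z=6.93
t=6.71: B=32.19 Y=28.65 P=30.70 S=6.37 Z=6.95
t=7.55: B=32.30 Y=28.16 P=31.60 S=6.01 Z=6.98
Read off S at T=7.55: 6.01

S at T = 6.01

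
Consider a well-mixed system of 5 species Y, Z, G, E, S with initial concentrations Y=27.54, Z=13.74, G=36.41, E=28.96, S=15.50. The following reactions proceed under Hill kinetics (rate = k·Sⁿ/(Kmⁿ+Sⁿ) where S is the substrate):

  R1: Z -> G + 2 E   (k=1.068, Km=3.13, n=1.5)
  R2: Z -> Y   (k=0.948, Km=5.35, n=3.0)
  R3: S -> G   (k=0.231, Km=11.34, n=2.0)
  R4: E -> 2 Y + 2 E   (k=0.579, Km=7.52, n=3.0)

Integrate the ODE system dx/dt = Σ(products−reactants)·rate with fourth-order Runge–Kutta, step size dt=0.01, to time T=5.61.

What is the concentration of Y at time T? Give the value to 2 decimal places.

Y at T = 38.05

RK4 with dt=0.01: 561 steps to T=5.61. Trajectory (selected grid times):
t=0.00: Y=27.54 Z=13.74 G=36.41 E=28.96 S=15.50
t=0.62: Y=28.80 Z=12.60 G=37.10 E=30.50 S=15.41
t=1.25: Y=30.07 Z=11.45 G=37.78 E=32.05 S=15.31
t=1.87: Y=31.30 Z=10.35 G=38.45 E=33.55 S=15.22
t=2.49: Y=32.52 Z=9.29 G=39.10 E=35.03 S=15.13
t=3.12: Y=33.73 Z=8.25 G=39.75 E=36.50 S=15.04
t=3.74: Y=34.88 Z=7.28 G=40.37 E=37.91 S=14.94
t=4.36: Y=35.99 Z=6.38 G=40.96 E=39.27 S=14.85
t=4.99: Y=37.06 Z=5.55 G=41.54 E=40.61 S=14.76
t=5.61: Y=38.05 Z=4.82 G=42.08 E=41.87 S=14.67
Read off Y at T=5.61: 38.05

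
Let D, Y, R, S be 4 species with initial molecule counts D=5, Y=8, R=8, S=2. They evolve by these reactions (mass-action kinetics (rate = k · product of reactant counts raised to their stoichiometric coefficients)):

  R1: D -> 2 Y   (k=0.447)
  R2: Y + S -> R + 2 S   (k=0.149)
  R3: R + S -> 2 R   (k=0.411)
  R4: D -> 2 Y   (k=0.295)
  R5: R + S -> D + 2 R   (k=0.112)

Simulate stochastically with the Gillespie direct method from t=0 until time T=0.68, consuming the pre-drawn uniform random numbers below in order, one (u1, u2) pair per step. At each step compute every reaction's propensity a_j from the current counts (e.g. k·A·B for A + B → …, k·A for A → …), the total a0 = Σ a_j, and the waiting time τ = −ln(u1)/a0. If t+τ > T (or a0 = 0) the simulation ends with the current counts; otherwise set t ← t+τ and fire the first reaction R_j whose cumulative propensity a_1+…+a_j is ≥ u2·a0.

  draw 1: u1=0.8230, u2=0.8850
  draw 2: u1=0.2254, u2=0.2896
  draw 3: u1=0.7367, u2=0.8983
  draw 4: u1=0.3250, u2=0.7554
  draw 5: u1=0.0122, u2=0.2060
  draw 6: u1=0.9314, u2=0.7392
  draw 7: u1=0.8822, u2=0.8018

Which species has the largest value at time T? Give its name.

t=0.000: D=5 Y=8 R=8 S=2
Draw 1: a1=2.235, a2=2.384, a3=6.576, a4=1.475, a5=1.792, a0=14.462; τ=−ln(0.8230)/14.462=0.013 → t=0.013; u2·a0=0.8850·14.462=12.799; a1+…+a4=12.670 < 12.799 ≤ a1+…+a5=14.462 → R5 fires; D=6 Y=8 R=9 S=1
Draw 2: a1=2.682, a2=1.192, a3=3.699, a4=1.770, a5=1.008, a0=10.351; τ=−ln(0.2254)/10.351=0.144 → t=0.157; u2·a0=0.2896·10.351=2.998; a1=2.682 < 2.998 ≤ a1+a2=3.874 → R2 fires; D=6 Y=7 R=10 S=2
Draw 3: a1=2.682, a2=2.086, a3=8.220, a4=1.770, a5=2.240, a0=16.998; τ=−ln(0.7367)/16.998=0.018 → t=0.175; u2·a0=0.8983·16.998=15.269; a1+…+a4=14.758 < 15.269 ≤ a1+…+a5=16.998 → R5 fires; D=7 Y=7 R=11 S=1
Draw 4: a1=3.129, a2=1.043, a3=4.521, a4=2.065, a5=1.232, a0=11.990; τ=−ln(0.3250)/11.990=0.094 → t=0.269; u2·a0=0.7554·11.990=9.057; a1+…+a3=8.693 < 9.057 ≤ a1+…+a4=10.758 → R4 fires; D=6 Y=9 R=11 S=1
Draw 5: a1=2.682, a2=1.341, a3=4.521, a4=1.770, a5=1.232, a0=11.546; τ=−ln(0.0122)/11.546=0.382 → t=0.651; u2·a0=0.2060·11.546=2.378 ≤ a1=2.682 → R1 fires; D=5 Y=11 R=11 S=1
Draw 6: a1=2.235, a2=1.639, a3=4.521, a4=1.475, a5=1.232, a0=11.102; τ=−ln(0.9314)/11.102=0.006 → t=0.657; u2·a0=0.7392·11.102=8.207; a1+a2=3.874 < 8.207 ≤ a1+…+a3=8.395 → R3 fires; D=5 Y=11 R=12 S=0
Draw 7: a1=2.235, a2=0.000, a3=0.000, a4=1.475, a5=0.000, a0=3.710; τ=−ln(0.8822)/3.710=0.034 → t=0.691 > T=0.68: stop.
At T=0.68: D=5 Y=11 R=12 S=0; the largest is R.

Dominant species at T: R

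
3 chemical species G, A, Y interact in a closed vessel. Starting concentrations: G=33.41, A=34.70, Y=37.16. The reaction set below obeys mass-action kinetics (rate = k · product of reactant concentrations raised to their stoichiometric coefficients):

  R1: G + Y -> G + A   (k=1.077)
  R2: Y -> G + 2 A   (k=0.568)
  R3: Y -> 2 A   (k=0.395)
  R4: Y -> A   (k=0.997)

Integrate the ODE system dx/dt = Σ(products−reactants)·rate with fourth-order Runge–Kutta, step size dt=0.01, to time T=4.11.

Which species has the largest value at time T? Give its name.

RK4 with dt=0.01: 411 steps to T=4.11. Trajectory (selected grid times):
t=0.00: G=33.41 A=34.70 Y=37.16
t=0.46: G=33.96 A=72.80 Y=0.00
t=0.91: G=33.96 A=72.80 Y=0.00
t=1.37: G=33.96 A=72.80 Y=0.00
t=1.83: G=33.96 A=72.80 Y=0.00
t=2.28: G=33.96 A=72.80 Y=0.00
t=2.74: G=33.96 A=72.80 Y=0.00
t=3.20: G=33.96 A=72.80 Y=0.00
t=3.65: G=33.96 A=72.80 Y=0.00
t=4.11: G=33.96 A=72.80 Y=0.00
At T=4.11: G=33.96 A=72.80 Y=0.00; the largest is A.

Dominant species at T: A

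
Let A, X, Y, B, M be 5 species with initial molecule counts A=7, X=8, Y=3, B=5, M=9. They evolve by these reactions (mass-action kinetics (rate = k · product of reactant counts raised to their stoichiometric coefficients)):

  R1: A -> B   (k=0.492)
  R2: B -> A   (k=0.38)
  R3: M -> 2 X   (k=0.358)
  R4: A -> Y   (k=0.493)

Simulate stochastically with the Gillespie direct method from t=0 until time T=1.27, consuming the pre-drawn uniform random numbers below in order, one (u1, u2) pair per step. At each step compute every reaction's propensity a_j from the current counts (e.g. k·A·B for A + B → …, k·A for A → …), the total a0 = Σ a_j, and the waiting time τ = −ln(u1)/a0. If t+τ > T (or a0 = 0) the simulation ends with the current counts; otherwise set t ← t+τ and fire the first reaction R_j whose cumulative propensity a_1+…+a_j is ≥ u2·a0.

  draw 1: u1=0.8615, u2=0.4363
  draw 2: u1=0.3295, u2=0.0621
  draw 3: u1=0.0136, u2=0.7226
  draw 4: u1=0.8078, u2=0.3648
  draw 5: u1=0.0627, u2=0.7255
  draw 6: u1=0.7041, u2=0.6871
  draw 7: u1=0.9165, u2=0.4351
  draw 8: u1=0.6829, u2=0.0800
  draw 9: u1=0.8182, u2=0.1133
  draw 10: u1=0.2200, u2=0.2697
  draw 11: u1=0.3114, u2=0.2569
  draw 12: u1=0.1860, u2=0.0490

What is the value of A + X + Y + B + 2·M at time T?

Check how each reaction changes W = A + X + Y + B + 2·M (weight of products minus weight of reactants):
R1: A -> B: (1·1) − (1·1) = 1 − 1 = 0
R2: B -> A: (1·1) − (1·1) = 1 − 1 = 0
R3: M -> 2 X: (1·2) − (2·1) = 2 − 2 = 0
R4: A -> Y: (1·1) − (1·1) = 1 − 1 = 0
Every reaction leaves W unchanged, so W is conserved and no simulation is needed: W(T) = W(0) = 7 + 8 + 3 + 5 + 2·9 = 41

Value at T = 41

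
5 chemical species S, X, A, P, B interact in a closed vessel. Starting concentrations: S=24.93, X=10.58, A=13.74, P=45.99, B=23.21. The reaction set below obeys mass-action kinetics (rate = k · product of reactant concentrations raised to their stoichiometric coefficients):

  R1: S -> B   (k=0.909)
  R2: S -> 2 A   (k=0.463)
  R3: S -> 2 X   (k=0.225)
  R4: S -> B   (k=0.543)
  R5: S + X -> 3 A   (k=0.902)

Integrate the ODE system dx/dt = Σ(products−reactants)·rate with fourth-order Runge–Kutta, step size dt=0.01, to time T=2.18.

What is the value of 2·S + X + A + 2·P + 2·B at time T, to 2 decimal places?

Check how each reaction changes W = 2·S + X + A + 2·P + 2·B (weight of products minus weight of reactants):
R1: S -> B: (2·1) − (2·1) = 2 − 2 = 0
R2: S -> 2 A: (1·2) − (2·1) = 2 − 2 = 0
R3: S -> 2 X: (1·2) − (2·1) = 2 − 2 = 0
R4: S -> B: (2·1) − (2·1) = 2 − 2 = 0
R5: S + X -> 3 A: (1·3) − (2·1 + 1·1) = 3 − 3 = 0
Every reaction leaves W unchanged, so W is conserved and no simulation is needed: W(T) = W(0) = 2·24.93 + 10.58 + 13.74 + 2·45.99 + 2·23.21 = 212.58

Value at T = 212.58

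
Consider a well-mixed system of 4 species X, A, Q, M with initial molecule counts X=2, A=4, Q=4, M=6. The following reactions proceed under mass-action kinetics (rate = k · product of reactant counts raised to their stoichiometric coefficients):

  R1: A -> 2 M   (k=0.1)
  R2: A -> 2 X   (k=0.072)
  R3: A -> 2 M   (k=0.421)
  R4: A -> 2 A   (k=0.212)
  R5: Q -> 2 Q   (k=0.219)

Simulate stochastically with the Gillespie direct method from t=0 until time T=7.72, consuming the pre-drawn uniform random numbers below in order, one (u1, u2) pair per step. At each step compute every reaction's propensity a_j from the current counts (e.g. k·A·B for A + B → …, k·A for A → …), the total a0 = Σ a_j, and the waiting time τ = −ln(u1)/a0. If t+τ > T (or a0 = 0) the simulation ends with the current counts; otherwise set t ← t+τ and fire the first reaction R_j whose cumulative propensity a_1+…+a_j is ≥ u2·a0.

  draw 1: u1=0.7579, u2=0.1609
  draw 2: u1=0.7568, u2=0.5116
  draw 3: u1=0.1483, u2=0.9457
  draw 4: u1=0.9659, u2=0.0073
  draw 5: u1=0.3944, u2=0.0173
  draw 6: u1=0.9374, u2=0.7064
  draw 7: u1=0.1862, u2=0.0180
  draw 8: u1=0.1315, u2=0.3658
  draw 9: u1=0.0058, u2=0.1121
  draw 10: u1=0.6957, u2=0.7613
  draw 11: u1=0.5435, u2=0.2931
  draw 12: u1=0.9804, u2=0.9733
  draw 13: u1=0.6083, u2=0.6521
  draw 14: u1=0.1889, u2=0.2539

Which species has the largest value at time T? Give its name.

t=0.000: X=2 A=4 Q=4 M=6
Draw 1: a1=0.400, a2=0.288, a3=1.684, a4=0.848, a5=0.876, a0=4.096; τ=−ln(0.7579)/4.096=0.068 → t=0.068; u2·a0=0.1609·4.096=0.659; a1=0.400 < 0.659 ≤ a1+a2=0.688 → R2 fires; X=4 A=3 Q=4 M=6
Draw 2: a1=0.300, a2=0.216, a3=1.263, a4=0.636, a5=0.876, a0=3.291; τ=−ln(0.7568)/3.291=0.085 → t=0.152; u2·a0=0.5116·3.291=1.684; a1+a2=0.516 < 1.684 ≤ a1+…+a3=1.779 → R3 fires; X=4 A=2 Q=4 M=8
Draw 3: a1=0.200, a2=0.144, a3=0.842, a4=0.424, a5=0.876, a0=2.486; τ=−ln(0.1483)/2.486=0.768 → t=0.920; u2·a0=0.9457·2.486=2.351; a1+…+a4=1.610 < 2.351 ≤ a1+…+a5=2.486 → R5 fires; X=4 A=2 Q=5 M=8
Draw 4: a1=0.200, a2=0.144, a3=0.842, a4=0.424, a5=1.095, a0=2.705; τ=−ln(0.9659)/2.705=0.013 → t=0.933; u2·a0=0.0073·2.705=0.020 ≤ a1=0.200 → R1 fires; X=4 A=1 Q=5 M=10
Draw 5: a1=0.100, a2=0.072, a3=0.421, a4=0.212, a5=1.095, a0=1.900; τ=−ln(0.3944)/1.900=0.490 → t=1.423; u2·a0=0.0173·1.900=0.033 ≤ a1=0.100 → R1 fires; X=4 A=0 Q=5 M=12
Draw 6: a1=0.000, a2=0.000, a3=0.000, a4=0.000, a5=1.095, a0=1.095; τ=−ln(0.9374)/1.095=0.059 → t=1.482; u2·a0=0.7064·1.095=0.774; a1+…+a4=0.000 < 0.774 ≤ a1+…+a5=1.095 → R5 fires; X=4 A=0 Q=6 M=12
Draw 7: a1=0.000, a2=0.000, a3=0.000, a4=0.000, a5=1.314, a0=1.314; τ=−ln(0.1862)/1.314=1.279 → t=2.761; u2·a0=0.0180·1.314=0.024; a1+…+a4=0.000 < 0.024 ≤ a1+…+a5=1.314 → R5 fires; X=4 A=0 Q=7 M=12
Draw 8: a1=0.000, a2=0.000, a3=0.000, a4=0.000, a5=1.533, a0=1.533; τ=−ln(0.1315)/1.533=1.323 → t=4.084; u2·a0=0.3658·1.533=0.561; a1+…+a4=0.000 < 0.561 ≤ a1+…+a5=1.533 → R5 fires; X=4 A=0 Q=8 M=12
Draw 9: a1=0.000, a2=0.000, a3=0.000, a4=0.000, a5=1.752, a0=1.752; τ=−ln(0.0058)/1.752=2.939 → t=7.024; u2·a0=0.1121·1.752=0.196; a1+…+a4=0.000 < 0.196 ≤ a1+…+a5=1.752 → R5 fires; X=4 A=0 Q=9 M=12
Draw 10: a1=0.000, a2=0.000, a3=0.000, a4=0.000, a5=1.971, a0=1.971; τ=−ln(0.6957)/1.971=0.184 → t=7.208; u2·a0=0.7613·1.971=1.501; a1+…+a4=0.000 < 1.501 ≤ a1+…+a5=1.971 → R5 fires; X=4 A=0 Q=10 M=12
Draw 11: a1=0.000, a2=0.000, a3=0.000, a4=0.000, a5=2.190, a0=2.190; τ=−ln(0.5435)/2.190=0.278 → t=7.486; u2·a0=0.2931·2.190=0.642; a1+…+a4=0.000 < 0.642 ≤ a1+…+a5=2.190 → R5 fires; X=4 A=0 Q=11 M=12
Draw 12: a1=0.000, a2=0.000, a3=0.000, a4=0.000, a5=2.409, a0=2.409; τ=−ln(0.9804)/2.409=0.008 → t=7.494; u2·a0=0.9733·2.409=2.345; a1+…+a4=0.000 < 2.345 ≤ a1+…+a5=2.409 → R5 fires; X=4 A=0 Q=12 M=12
Draw 13: a1=0.000, a2=0.000, a3=0.000, a4=0.000, a5=2.628, a0=2.628; τ=−ln(0.6083)/2.628=0.189 → t=7.684; u2·a0=0.6521·2.628=1.714; a1+…+a4=0.000 < 1.714 ≤ a1+…+a5=2.628 → R5 fires; X=4 A=0 Q=13 M=12
Draw 14: a1=0.000, a2=0.000, a3=0.000, a4=0.000, a5=2.847, a0=2.847; τ=−ln(0.1889)/2.847=0.585 → t=8.269 > T=7.72: stop.
At T=7.72: X=4 A=0 Q=13 M=12; the largest is Q.

Dominant species at T: Q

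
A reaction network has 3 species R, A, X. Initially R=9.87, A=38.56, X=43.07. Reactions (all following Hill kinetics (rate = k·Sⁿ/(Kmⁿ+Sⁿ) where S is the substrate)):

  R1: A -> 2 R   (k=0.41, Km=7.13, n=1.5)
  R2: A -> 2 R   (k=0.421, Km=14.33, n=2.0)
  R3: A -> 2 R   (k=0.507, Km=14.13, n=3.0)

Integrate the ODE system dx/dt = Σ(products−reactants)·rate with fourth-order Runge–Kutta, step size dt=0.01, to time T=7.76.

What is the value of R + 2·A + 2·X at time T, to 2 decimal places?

Check how each reaction changes W = R + 2·A + 2·X (weight of products minus weight of reactants):
R1: A -> 2 R: (1·2) − (2·1) = 2 − 2 = 0
R2: A -> 2 R: (1·2) − (2·1) = 2 − 2 = 0
R3: A -> 2 R: (1·2) − (2·1) = 2 − 2 = 0
Every reaction leaves W unchanged, so W is conserved and no simulation is needed: W(T) = W(0) = 9.87 + 2·38.56 + 2·43.07 = 173.13

Value at T = 173.13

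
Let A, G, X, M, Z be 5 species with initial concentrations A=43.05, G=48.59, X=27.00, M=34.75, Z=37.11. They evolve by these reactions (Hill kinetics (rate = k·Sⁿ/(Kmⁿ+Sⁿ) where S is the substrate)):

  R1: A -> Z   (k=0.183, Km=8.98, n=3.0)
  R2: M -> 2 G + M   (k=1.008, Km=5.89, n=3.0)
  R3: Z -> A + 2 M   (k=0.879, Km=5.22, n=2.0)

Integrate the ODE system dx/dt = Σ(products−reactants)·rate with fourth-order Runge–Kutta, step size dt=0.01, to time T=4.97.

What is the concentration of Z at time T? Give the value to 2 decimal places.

Z at T = 33.74

RK4 with dt=0.01: 497 steps to T=4.97. Trajectory (selected grid times):
t=0.00: A=43.05 G=48.59 X=27.00 M=34.75 Z=37.11
t=0.55: A=43.42 G=49.69 X=27.00 M=35.70 Z=36.74
t=1.10: A=43.80 G=50.80 X=27.00 M=36.65 Z=36.36
t=1.66: A=44.18 G=51.92 X=27.00 M=37.61 Z=35.98
t=2.21: A=44.55 G=53.03 X=27.00 M=38.56 Z=35.61
t=2.76: A=44.93 G=54.13 X=27.00 M=39.50 Z=35.23
t=3.31: A=45.30 G=55.24 X=27.00 M=40.45 Z=34.86
t=3.87: A=45.68 G=56.36 X=27.00 M=41.41 Z=34.48
t=4.42: A=46.05 G=57.47 X=27.00 M=42.36 Z=34.11
t=4.97: A=46.42 G=58.57 X=27.00 M=43.30 Z=33.74
Read off Z at T=4.97: 33.74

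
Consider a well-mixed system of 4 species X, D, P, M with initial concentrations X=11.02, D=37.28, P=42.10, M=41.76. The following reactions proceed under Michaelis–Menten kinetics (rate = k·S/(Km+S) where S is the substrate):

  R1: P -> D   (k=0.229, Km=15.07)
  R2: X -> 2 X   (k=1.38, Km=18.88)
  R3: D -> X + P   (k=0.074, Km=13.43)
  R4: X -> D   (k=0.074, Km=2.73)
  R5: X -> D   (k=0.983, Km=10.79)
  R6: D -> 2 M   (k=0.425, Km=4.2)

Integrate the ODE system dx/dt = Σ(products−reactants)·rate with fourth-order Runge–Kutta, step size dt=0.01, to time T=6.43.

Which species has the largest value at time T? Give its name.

RK4 with dt=0.01: 643 steps to T=6.43. Trajectory (selected grid times):
t=0.00: X=11.02 D=37.28 P=42.10 M=41.76
t=0.71: X=11.03 D=37.48 P=42.02 M=42.30
t=1.43: X=11.03 D=37.69 P=41.94 M=42.85
t=2.14: X=11.04 D=37.90 P=41.86 M=43.40
t=2.86: X=11.04 D=38.10 P=41.77 M=43.95
t=3.57: X=11.05 D=38.31 P=41.69 M=44.49
t=4.29: X=11.05 D=38.51 P=41.61 M=45.04
t=5.00: X=11.06 D=38.72 P=41.53 M=45.59
t=5.72: X=11.06 D=38.92 P=41.45 M=46.14
t=6.43: X=11.07 D=39.13 P=41.37 M=46.68
At T=6.43: X=11.07 D=39.13 P=41.37 M=46.68; the largest is M.

Dominant species at T: M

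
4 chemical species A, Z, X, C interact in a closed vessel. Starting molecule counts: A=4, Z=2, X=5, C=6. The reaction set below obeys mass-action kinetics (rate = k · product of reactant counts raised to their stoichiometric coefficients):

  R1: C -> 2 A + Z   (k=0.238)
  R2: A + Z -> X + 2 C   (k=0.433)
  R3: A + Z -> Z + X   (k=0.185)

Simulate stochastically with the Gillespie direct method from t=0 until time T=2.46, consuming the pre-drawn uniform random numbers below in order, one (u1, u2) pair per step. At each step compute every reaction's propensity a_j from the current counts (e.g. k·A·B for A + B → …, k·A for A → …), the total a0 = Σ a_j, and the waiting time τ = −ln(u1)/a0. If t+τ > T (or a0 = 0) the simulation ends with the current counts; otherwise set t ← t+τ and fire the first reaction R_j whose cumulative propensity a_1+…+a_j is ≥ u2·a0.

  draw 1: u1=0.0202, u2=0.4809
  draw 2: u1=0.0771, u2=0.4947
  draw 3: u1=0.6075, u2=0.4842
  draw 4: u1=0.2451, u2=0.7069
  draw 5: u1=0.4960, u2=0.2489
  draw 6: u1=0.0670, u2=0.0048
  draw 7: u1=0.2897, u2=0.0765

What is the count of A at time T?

A at T = 7

t=0.000: A=4 Z=2 X=5 C=6
Draw 1: a1=1.428, a2=3.464, a3=1.480, a0=6.372; τ=−ln(0.0202)/6.372=0.612 → t=0.612; u2·a0=0.4809·6.372=3.064; a1=1.428 < 3.064 ≤ a1+a2=4.892 → R2 fires; A=3 Z=1 X=6 C=8
Draw 2: a1=1.904, a2=1.299, a3=0.555, a0=3.758; τ=−ln(0.0771)/3.758=0.682 → t=1.294; u2·a0=0.4947·3.758=1.859 ≤ a1=1.904 → R1 fires; A=5 Z=2 X=6 C=7
Draw 3: a1=1.666, a2=4.330, a3=1.850, a0=7.846; τ=−ln(0.6075)/7.846=0.064 → t=1.358; u2·a0=0.4842·7.846=3.799; a1=1.666 < 3.799 ≤ a1+a2=5.996 → R2 fires; A=4 Z=1 X=7 C=9
Draw 4: a1=2.142, a2=1.732, a3=0.740, a0=4.614; τ=−ln(0.2451)/4.614=0.305 → t=1.663; u2·a0=0.7069·4.614=3.262; a1=2.142 < 3.262 ≤ a1+a2=3.874 → R2 fires; A=3 Z=0 X=8 C=11
Draw 5: a1=2.618, a2=0.000, a3=0.000, a0=2.618; τ=−ln(0.4960)/2.618=0.268 → t=1.930; u2·a0=0.2489·2.618=0.652 ≤ a1=2.618 → R1 fires; A=5 Z=1 X=8 C=10
Draw 6: a1=2.380, a2=2.165, a3=0.925, a0=5.470; τ=−ln(0.0670)/5.470=0.494 → t=2.425; u2·a0=0.0048·5.470=0.026 ≤ a1=2.380 → R1 fires; A=7 Z=2 X=8 C=9
Draw 7: a1=2.142, a2=6.062, a3=2.590, a0=10.794; τ=−ln(0.2897)/10.794=0.115 → t=2.539 > T=2.46: stop.
Read off A at T=2.46: 7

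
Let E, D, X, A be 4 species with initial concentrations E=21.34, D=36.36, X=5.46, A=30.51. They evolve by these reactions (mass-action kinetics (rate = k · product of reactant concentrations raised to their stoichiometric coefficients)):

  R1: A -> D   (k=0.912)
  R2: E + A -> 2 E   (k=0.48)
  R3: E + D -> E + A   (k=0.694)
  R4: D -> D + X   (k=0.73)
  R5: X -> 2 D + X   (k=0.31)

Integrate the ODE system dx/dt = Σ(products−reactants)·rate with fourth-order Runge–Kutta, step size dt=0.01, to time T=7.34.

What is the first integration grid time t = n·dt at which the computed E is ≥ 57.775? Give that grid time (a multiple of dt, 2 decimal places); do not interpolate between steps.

Threshold first reached at t = 0.07

RK4 with dt=0.01: 734 steps to T=7.34. Trajectory (selected grid times):
t=0.00: E=21.34 D=36.36 X=5.46 A=30.51
t=0.06: E=52.67 D=9.35 X=6.42 A=26.41
t=0.07: E=59.27 D=6.56 X=6.48 A=22.65
t=0.82: E=91.38 D=0.07 X=6.62 A=0.09
t=1.63: E=94.73 D=0.06 X=6.66 A=0.09
t=2.45: E=98.13 D=0.06 X=6.70 A=0.09
t=3.26: E=101.50 D=0.06 X=6.74 A=0.09
t=4.08: E=104.94 D=0.06 X=6.77 A=0.08
t=4.89: E=108.35 D=0.06 X=6.81 A=0.08
t=5.71: E=111.83 D=0.06 X=6.84 A=0.08
t=6.52: E=115.27 D=0.05 X=6.87 A=0.08
t=7.34: E=118.78 D=0.05 X=6.90 A=0.08
E(0.06)=52.672 < 57.775 but E(0.07)=59.265 ≥ 57.775, so the first grid time is t=0.07.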